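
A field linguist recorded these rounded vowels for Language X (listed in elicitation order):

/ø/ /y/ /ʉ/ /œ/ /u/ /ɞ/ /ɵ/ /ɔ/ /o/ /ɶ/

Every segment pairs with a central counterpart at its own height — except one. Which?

High: /y/ ~ /ʉ/ ~ /u/
High-mid: /ø/ ~ /ɵ/ ~ /o/
Low-mid: /œ/ ~ /ɞ/ ~ /ɔ/
Low: only /ɶ/ (front); no central partner.
So /ɶ/ is the unpaired segment.

/ɶ/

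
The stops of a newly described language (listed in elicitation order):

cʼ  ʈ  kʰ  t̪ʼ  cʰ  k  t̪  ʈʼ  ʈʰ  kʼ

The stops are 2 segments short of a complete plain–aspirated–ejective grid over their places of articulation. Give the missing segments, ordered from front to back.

place of articulation  plain     aspirated  ejective
dental            t̪        —         t̪ʼ     
retroflex         ʈ         ʈʰ        ʈʼ      
palatal           —         cʰ        cʼ      
velar             k         kʰ        kʼ      
Gaps, from front to back: dental lacks aspirated (/t̪ʰ/); palatal lacks plain (/c/).

/t̪ʰ/, /c/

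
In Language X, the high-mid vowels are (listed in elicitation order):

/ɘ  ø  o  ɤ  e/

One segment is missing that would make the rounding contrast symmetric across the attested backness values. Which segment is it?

Unrounded: /e/ (front), /ɘ/ (central), /ɤ/ (back).
Rounded: /ø/ (front), /o/ (back).
The central row has no rounded member, so the gap is the central rounded vowel /ɵ/.

/ɵ/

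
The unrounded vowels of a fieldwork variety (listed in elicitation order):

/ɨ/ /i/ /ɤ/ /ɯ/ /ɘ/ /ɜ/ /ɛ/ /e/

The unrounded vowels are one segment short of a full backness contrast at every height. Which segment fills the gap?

/ʌ/

Front: /i/ (high), /e/ (high-mid), /ɛ/ (low-mid).
Central: /ɨ/ (high), /ɘ/ (high-mid), /ɜ/ (low-mid).
Back: /ɯ/ (high), /ɤ/ (high-mid).
The low-mid row has no back member, so the gap is the low-mid back unrounded vowel /ʌ/.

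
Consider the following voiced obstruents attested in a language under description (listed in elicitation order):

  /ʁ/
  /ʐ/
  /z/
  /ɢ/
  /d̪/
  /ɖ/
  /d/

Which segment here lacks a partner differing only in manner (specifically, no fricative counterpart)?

/d̪/

Alveolar: /d/ ~ /z/
Retroflex: /ɖ/ ~ /ʐ/
Uvular: /ɢ/ ~ /ʁ/
Dental: only /d̪/ (stop); no fricative partner.
So /d̪/ is the unpaired segment.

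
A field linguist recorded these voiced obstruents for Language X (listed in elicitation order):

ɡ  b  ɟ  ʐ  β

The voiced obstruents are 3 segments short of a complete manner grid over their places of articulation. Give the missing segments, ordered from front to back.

Stop: /b/ (bilabial), /ɟ/ (palatal), /ɡ/ (velar).
Fricative: /β/ (bilabial), /ʐ/ (retroflex).
Gaps, from front to back: retroflex lacks stop (/ɖ/); palatal lacks fricative (/ʝ/); velar lacks fricative (/ɣ/).

/ɖ/, /ʝ/, /ɣ/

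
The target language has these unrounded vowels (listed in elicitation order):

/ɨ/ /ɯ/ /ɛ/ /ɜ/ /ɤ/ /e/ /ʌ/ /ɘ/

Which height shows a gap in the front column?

high

high: front —, central /ɨ/, back /ɯ/.
high-mid: front /e/, central /ɘ/, back /ɤ/.
low-mid: front /ɛ/, central /ɜ/, back /ʌ/.
Every height has a front member except high, where /i/ would be expected.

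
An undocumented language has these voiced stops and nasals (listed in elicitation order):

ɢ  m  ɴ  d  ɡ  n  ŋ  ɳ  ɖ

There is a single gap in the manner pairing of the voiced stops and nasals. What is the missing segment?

/b/

bilabial: oral stop —, nasal /m/.
alveolar: oral stop /d/, nasal /n/.
retroflex: oral stop /ɖ/, nasal /ɳ/.
velar: oral stop /ɡ/, nasal /ŋ/.
uvular: oral stop /ɢ/, nasal /ɴ/.
The bilabial row has no oral stop member, so the gap is the bilabial oral stop /b/.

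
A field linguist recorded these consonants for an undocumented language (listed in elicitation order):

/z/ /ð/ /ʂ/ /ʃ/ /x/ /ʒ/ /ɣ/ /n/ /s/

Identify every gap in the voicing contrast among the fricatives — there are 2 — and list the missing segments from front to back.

place of articulation  voiceless  voiced  
dental            —         ð       
alveolar          s         z       
postalveolar      ʃ         ʒ       
retroflex         ʂ         —       
velar             x         ɣ       
Gaps, from front to back: dental lacks voiceless (/θ/); retroflex lacks voiced (/ʐ/).

/θ/, /ʐ/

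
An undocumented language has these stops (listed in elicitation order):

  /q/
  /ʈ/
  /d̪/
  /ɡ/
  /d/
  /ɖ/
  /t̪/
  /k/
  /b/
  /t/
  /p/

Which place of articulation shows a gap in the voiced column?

Voiceless: /p/ (bilabial), /t̪/ (dental), /t/ (alveolar), /ʈ/ (retroflex), /k/ (velar), /q/ (uvular).
Voiced: /b/ (bilabial), /d̪/ (dental), /d/ (alveolar), /ɖ/ (retroflex), /ɡ/ (velar).
Every place of articulation has a voiced member except uvular, where /ɢ/ would be expected.

uvular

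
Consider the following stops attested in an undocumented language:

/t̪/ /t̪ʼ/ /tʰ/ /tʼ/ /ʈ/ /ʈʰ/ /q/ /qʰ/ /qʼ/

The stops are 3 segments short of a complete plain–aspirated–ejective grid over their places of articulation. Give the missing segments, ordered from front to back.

/t̪ʰ/, /t/, /ʈʼ/

Plain: /t̪/ (dental), /ʈ/ (retroflex), /q/ (uvular).
Aspirated: /tʰ/ (alveolar), /ʈʰ/ (retroflex), /qʰ/ (uvular).
Ejective: /t̪ʼ/ (dental), /tʼ/ (alveolar), /qʼ/ (uvular).
Gaps, from front to back: dental lacks aspirated (/t̪ʰ/); alveolar lacks plain (/t/); retroflex lacks ejective (/ʈʼ/).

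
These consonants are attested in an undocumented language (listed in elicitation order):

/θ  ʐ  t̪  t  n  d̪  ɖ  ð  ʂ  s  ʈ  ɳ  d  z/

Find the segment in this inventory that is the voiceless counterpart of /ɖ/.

/ʈ/

/ɖ/ is a voiced retroflex stop.
The voiceless counterpart is a voiceless retroflex stop — in this inventory, /ʈ/.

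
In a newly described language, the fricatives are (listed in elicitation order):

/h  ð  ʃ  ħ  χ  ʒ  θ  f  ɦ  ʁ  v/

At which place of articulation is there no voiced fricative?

place of articulation  voiceless  voiced  
labiodental       f         v       
dental            θ         ð       
postalveolar      ʃ         ʒ       
uvular            χ         ʁ       
pharyngeal        ħ         —       
glottal           h         ɦ       
Every place of articulation has a voiced member except pharyngeal, where /ʕ/ would be expected.

pharyngeal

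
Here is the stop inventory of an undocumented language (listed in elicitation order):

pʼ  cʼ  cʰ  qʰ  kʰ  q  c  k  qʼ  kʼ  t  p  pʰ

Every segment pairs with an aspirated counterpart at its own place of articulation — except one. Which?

Bilabial: /p/ ~ /pʰ/ ~ /pʼ/
Palatal: /c/ ~ /cʰ/ ~ /cʼ/
Velar: /k/ ~ /kʰ/ ~ /kʼ/
Uvular: /q/ ~ /qʰ/ ~ /qʼ/
Alveolar: only /t/ (plain); no aspirated partner.
So /t/ is the unpaired segment.

/t/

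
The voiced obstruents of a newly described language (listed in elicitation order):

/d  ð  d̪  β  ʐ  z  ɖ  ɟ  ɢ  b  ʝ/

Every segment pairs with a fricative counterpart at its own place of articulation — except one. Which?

Bilabial: /b/ ~ /β/
Dental: /d̪/ ~ /ð/
Alveolar: /d/ ~ /z/
Retroflex: /ɖ/ ~ /ʐ/
Palatal: /ɟ/ ~ /ʝ/
Uvular: only /ɢ/ (stop); no fricative partner.
So /ɢ/ is the unpaired segment.

/ɢ/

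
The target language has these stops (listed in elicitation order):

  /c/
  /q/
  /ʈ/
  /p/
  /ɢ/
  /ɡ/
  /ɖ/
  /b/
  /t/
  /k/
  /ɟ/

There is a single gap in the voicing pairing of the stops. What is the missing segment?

bilabial: voiceless /p/, voiced /b/.
alveolar: voiceless /t/, voiced —.
retroflex: voiceless /ʈ/, voiced /ɖ/.
palatal: voiceless /c/, voiced /ɟ/.
velar: voiceless /k/, voiced /ɡ/.
uvular: voiceless /q/, voiced /ɢ/.
The alveolar row has no voiced member, so the gap is the voiced alveolar stop /d/.

/d/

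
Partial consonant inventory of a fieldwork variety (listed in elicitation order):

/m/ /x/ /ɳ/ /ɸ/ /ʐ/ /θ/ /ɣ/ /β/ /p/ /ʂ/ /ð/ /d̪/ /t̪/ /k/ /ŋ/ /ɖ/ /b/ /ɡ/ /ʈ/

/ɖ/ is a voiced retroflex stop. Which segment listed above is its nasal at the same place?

/ɳ/

The nasal at the same place is a retroflex nasal — in this inventory, /ɳ/.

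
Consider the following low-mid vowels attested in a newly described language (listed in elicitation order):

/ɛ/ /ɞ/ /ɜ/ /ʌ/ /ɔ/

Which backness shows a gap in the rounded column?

front

backness          unrounded  rounded 
front             ɛ         —       
central           ɜ         ɞ       
back              ʌ         ɔ       
Every backness has a rounded member except front, where /œ/ would be expected.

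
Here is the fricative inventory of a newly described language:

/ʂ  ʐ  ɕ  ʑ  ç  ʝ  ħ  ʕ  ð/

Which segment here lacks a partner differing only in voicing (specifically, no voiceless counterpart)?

Retroflex: /ʂ/ ~ /ʐ/
Alveolo-palatal: /ɕ/ ~ /ʑ/
Palatal: /ç/ ~ /ʝ/
Pharyngeal: /ħ/ ~ /ʕ/
Dental: only /ð/ (voiced); no voiceless partner.
So /ð/ is the unpaired segment.

/ð/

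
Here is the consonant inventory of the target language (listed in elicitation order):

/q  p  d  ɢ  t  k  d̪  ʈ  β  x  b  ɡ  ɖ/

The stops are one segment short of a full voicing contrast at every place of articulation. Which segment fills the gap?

bilabial: voiceless /p/, voiced /b/.
dental: voiceless —, voiced /d̪/.
alveolar: voiceless /t/, voiced /d/.
retroflex: voiceless /ʈ/, voiced /ɖ/.
velar: voiceless /k/, voiced /ɡ/.
uvular: voiceless /q/, voiced /ɢ/.
The dental row has no voiceless member, so the gap is the voiceless dental stop /t̪/.

/t̪/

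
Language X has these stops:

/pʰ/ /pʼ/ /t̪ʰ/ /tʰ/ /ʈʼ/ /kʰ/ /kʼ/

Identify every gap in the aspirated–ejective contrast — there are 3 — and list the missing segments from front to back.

/t̪ʼ/, /tʼ/, /ʈʰ/

Aspirated: /pʰ/ (bilabial), /t̪ʰ/ (dental), /tʰ/ (alveolar), /kʰ/ (velar).
Ejective: /pʼ/ (bilabial), /ʈʼ/ (retroflex), /kʼ/ (velar).
Gaps, from front to back: dental lacks ejective (/t̪ʼ/); alveolar lacks ejective (/tʼ/); retroflex lacks aspirated (/ʈʰ/).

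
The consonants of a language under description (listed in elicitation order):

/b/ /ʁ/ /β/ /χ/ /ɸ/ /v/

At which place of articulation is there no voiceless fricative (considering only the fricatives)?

labiodental

Voiceless: /ɸ/ (bilabial), /χ/ (uvular).
Voiced: /β/ (bilabial), /v/ (labiodental), /ʁ/ (uvular).
Every place of articulation has a voiceless member except labiodental, where /f/ would be expected.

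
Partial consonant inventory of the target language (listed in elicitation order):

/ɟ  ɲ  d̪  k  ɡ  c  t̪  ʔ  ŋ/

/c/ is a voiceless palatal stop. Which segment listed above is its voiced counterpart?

/ɟ/

The voiced counterpart is a voiced palatal stop — in this inventory, /ɟ/.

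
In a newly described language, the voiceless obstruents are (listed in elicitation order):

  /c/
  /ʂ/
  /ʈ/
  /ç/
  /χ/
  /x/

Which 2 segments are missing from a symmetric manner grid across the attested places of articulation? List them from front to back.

Stop: /ʈ/ (retroflex), /c/ (palatal).
Fricative: /ʂ/ (retroflex), /ç/ (palatal), /x/ (velar), /χ/ (uvular).
Gaps, from front to back: velar lacks stop (/k/); uvular lacks stop (/q/).

/k/, /q/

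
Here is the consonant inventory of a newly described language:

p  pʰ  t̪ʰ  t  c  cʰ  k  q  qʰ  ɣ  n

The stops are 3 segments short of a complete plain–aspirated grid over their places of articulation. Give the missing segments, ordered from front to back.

place of articulation  plain     aspirated
bilabial          p         pʰ      
dental            —         t̪ʰ     
alveolar          t         —       
palatal           c         cʰ      
velar             k         —       
uvular            q         qʰ      
Gaps, from front to back: dental lacks plain (/t̪/); alveolar lacks aspirated (/tʰ/); velar lacks aspirated (/kʰ/).

/t̪/, /tʰ/, /kʰ/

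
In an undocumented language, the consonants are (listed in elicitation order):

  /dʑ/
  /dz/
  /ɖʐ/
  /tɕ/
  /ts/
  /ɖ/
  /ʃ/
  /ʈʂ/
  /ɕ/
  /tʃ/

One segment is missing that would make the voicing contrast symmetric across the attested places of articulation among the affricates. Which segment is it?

Voiceless: /ts/ (alveolar), /tʃ/ (postalveolar), /ʈʂ/ (retroflex), /tɕ/ (alveolo-palatal).
Voiced: /dz/ (alveolar), /ɖʐ/ (retroflex), /dʑ/ (alveolo-palatal).
The postalveolar row has no voiced member, so the gap is the voiced postalveolar affricate /dʒ/.

/dʒ/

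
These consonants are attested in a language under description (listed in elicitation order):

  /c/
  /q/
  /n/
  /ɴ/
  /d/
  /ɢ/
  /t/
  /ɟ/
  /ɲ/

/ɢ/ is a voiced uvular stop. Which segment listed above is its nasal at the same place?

The nasal at the same place is an uvular nasal — in this inventory, /ɴ/.

/ɴ/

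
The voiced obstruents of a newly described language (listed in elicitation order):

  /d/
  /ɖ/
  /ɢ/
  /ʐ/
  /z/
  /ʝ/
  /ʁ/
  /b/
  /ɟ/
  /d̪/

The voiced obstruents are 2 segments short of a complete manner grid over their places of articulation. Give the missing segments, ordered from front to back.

bilabial: stop /b/, fricative —.
dental: stop /d̪/, fricative —.
alveolar: stop /d/, fricative /z/.
retroflex: stop /ɖ/, fricative /ʐ/.
palatal: stop /ɟ/, fricative /ʝ/.
uvular: stop /ɢ/, fricative /ʁ/.
Gaps, from front to back: bilabial lacks fricative (/β/); dental lacks fricative (/ð/).

/β/, /ð/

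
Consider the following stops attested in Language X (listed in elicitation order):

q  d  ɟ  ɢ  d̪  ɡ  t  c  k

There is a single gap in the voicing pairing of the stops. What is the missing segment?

Voiceless: /t/ (alveolar), /c/ (palatal), /k/ (velar), /q/ (uvular).
Voiced: /d̪/ (dental), /d/ (alveolar), /ɟ/ (palatal), /ɡ/ (velar), /ɢ/ (uvular).
The dental row has no voiceless member, so the gap is the voiceless dental stop /t̪/.

/t̪/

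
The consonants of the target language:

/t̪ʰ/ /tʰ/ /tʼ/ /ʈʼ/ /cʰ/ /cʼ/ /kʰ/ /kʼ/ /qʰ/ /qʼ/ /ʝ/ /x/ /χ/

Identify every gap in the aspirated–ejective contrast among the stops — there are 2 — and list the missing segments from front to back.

/t̪ʼ/, /ʈʰ/

place of articulation  aspirated  ejective
dental            t̪ʰ       —       
alveolar          tʰ        tʼ      
retroflex         —         ʈʼ      
palatal           cʰ        cʼ      
velar             kʰ        kʼ      
uvular            qʰ        qʼ      
Gaps, from front to back: dental lacks ejective (/t̪ʼ/); retroflex lacks aspirated (/ʈʰ/).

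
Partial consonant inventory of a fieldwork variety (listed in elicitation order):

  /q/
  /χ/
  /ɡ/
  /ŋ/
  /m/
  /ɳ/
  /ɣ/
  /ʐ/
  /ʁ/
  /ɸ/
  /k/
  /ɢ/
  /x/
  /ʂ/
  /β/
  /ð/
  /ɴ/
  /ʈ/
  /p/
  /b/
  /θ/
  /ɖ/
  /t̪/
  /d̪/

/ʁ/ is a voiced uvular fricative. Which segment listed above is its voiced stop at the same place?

The voiced stop at the same place is a voiced uvular stop — in this inventory, /ɢ/.

/ɢ/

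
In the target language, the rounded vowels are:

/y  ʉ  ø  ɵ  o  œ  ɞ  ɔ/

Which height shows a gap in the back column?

high

height            front     central   back    
high              y         ʉ         —       
high-mid          ø         ɵ         o       
low-mid           œ         ɞ         ɔ       
Every height has a back member except high, where /u/ would be expected.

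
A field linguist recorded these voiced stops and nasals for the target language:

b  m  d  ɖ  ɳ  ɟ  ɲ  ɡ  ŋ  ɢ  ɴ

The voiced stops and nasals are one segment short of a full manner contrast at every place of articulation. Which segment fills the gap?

/n/

bilabial: oral stop /b/, nasal /m/.
alveolar: oral stop /d/, nasal —.
retroflex: oral stop /ɖ/, nasal /ɳ/.
palatal: oral stop /ɟ/, nasal /ɲ/.
velar: oral stop /ɡ/, nasal /ŋ/.
uvular: oral stop /ɢ/, nasal /ɴ/.
The alveolar row has no nasal member, so the gap is the alveolar nasal /n/.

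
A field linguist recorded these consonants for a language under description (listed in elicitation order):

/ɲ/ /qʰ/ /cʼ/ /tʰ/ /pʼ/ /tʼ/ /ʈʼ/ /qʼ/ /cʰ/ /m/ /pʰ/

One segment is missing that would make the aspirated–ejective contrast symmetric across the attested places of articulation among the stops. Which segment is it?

bilabial: aspirated /pʰ/, ejective /pʼ/.
alveolar: aspirated /tʰ/, ejective /tʼ/.
retroflex: aspirated —, ejective /ʈʼ/.
palatal: aspirated /cʰ/, ejective /cʼ/.
uvular: aspirated /qʰ/, ejective /qʼ/.
The retroflex row has no aspirated member, so the gap is the aspirated retroflex stop /ʈʰ/.

/ʈʰ/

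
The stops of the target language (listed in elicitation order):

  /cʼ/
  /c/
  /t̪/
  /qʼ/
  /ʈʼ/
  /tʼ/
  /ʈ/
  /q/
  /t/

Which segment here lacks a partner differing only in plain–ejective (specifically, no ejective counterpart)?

Alveolar: /t/ ~ /tʼ/
Retroflex: /ʈ/ ~ /ʈʼ/
Palatal: /c/ ~ /cʼ/
Uvular: /q/ ~ /qʼ/
Dental: only /t̪/ (plain); no ejective partner.
So /t̪/ is the unpaired segment.

/t̪/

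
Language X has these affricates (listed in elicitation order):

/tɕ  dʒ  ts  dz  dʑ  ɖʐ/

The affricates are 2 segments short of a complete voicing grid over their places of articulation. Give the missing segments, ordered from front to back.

/tʃ/, /ʈʂ/

Voiceless: /ts/ (alveolar), /tɕ/ (alveolo-palatal).
Voiced: /dz/ (alveolar), /dʒ/ (postalveolar), /ɖʐ/ (retroflex), /dʑ/ (alveolo-palatal).
Gaps, from front to back: postalveolar lacks voiceless (/tʃ/); retroflex lacks voiceless (/ʈʂ/).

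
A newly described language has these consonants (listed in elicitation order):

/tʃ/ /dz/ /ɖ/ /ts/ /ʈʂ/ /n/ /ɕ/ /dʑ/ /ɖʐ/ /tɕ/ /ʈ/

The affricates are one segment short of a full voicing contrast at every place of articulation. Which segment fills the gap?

alveolar: voiceless /ts/, voiced /dz/.
postalveolar: voiceless /tʃ/, voiced —.
retroflex: voiceless /ʈʂ/, voiced /ɖʐ/.
alveolo-palatal: voiceless /tɕ/, voiced /dʑ/.
The postalveolar row has no voiced member, so the gap is the voiced postalveolar affricate /dʒ/.

/dʒ/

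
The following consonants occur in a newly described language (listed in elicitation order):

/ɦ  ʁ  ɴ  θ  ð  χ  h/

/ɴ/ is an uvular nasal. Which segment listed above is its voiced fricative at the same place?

/ʁ/

The voiced fricative at the same place is a voiced uvular fricative — in this inventory, /ʁ/.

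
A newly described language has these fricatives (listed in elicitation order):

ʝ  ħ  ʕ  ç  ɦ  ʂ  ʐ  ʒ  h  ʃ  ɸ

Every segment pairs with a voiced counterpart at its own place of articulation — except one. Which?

/ɸ/

Postalveolar: /ʃ/ ~ /ʒ/
Retroflex: /ʂ/ ~ /ʐ/
Palatal: /ç/ ~ /ʝ/
Pharyngeal: /ħ/ ~ /ʕ/
Glottal: /h/ ~ /ɦ/
Bilabial: only /ɸ/ (voiceless); no voiced partner.
So /ɸ/ is the unpaired segment.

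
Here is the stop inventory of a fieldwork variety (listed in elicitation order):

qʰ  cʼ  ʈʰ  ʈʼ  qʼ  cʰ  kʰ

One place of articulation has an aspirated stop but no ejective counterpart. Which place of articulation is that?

velar

retroflex: aspirated /ʈʰ/, ejective /ʈʼ/.
palatal: aspirated /cʰ/, ejective /cʼ/.
velar: aspirated /kʰ/, ejective —.
uvular: aspirated /qʰ/, ejective /qʼ/.
Every place of articulation has an ejective member except velar, where /kʼ/ would be expected.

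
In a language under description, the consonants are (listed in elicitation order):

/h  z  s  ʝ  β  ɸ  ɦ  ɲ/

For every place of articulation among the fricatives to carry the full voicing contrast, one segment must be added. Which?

Voiceless: /ɸ/ (bilabial), /s/ (alveolar), /h/ (glottal).
Voiced: /β/ (bilabial), /z/ (alveolar), /ʝ/ (palatal), /ɦ/ (glottal).
The palatal row has no voiceless member, so the gap is the voiceless palatal fricative /ç/.

/ç/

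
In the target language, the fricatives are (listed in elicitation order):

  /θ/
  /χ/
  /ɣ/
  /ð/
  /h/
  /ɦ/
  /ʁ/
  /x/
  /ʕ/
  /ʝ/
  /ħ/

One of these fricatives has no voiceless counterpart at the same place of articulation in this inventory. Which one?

Dental: /θ/ ~ /ð/
Velar: /x/ ~ /ɣ/
Uvular: /χ/ ~ /ʁ/
Pharyngeal: /ħ/ ~ /ʕ/
Glottal: /h/ ~ /ɦ/
Palatal: only /ʝ/ (voiced); no voiceless partner.
So /ʝ/ is the unpaired segment.

/ʝ/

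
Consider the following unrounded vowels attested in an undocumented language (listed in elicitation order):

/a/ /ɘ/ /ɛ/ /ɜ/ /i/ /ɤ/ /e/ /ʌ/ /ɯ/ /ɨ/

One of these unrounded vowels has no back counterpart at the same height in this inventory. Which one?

/a/

High: /i/ ~ /ɨ/ ~ /ɯ/
High-mid: /e/ ~ /ɘ/ ~ /ɤ/
Low-mid: /ɛ/ ~ /ɜ/ ~ /ʌ/
Low: only /a/ (front); no back partner.
So /a/ is the unpaired segment.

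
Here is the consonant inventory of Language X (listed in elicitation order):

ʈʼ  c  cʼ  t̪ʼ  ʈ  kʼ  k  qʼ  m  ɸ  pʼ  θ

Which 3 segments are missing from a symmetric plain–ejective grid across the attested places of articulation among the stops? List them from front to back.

/p/, /t̪/, /q/

place of articulation  plain     ejective
bilabial          —         pʼ      
dental            —         t̪ʼ     
retroflex         ʈ         ʈʼ      
palatal           c         cʼ      
velar             k         kʼ      
uvular            —         qʼ      
Gaps, from front to back: bilabial lacks plain (/p/); dental lacks plain (/t̪/); uvular lacks plain (/q/).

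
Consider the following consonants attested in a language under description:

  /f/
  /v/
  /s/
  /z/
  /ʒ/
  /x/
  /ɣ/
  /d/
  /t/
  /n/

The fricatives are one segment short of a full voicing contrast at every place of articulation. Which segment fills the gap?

Voiceless: /f/ (labiodental), /s/ (alveolar), /x/ (velar).
Voiced: /v/ (labiodental), /z/ (alveolar), /ʒ/ (postalveolar), /ɣ/ (velar).
The postalveolar row has no voiceless member, so the gap is the voiceless postalveolar fricative /ʃ/.

/ʃ/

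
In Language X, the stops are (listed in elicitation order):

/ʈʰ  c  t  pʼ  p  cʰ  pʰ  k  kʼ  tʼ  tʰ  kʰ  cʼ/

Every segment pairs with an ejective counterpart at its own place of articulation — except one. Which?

/ʈʰ/

Bilabial: /p/ ~ /pʰ/ ~ /pʼ/
Alveolar: /t/ ~ /tʰ/ ~ /tʼ/
Palatal: /c/ ~ /cʰ/ ~ /cʼ/
Velar: /k/ ~ /kʰ/ ~ /kʼ/
Retroflex: only /ʈʰ/ (aspirated); no ejective partner.
So /ʈʰ/ is the unpaired segment.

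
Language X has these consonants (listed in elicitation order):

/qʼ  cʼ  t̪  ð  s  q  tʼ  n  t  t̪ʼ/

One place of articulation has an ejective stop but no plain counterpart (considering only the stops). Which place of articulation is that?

dental: plain /t̪/, ejective /t̪ʼ/.
alveolar: plain /t/, ejective /tʼ/.
palatal: plain —, ejective /cʼ/.
uvular: plain /q/, ejective /qʼ/.
Every place of articulation has a plain member except palatal, where /c/ would be expected.

palatal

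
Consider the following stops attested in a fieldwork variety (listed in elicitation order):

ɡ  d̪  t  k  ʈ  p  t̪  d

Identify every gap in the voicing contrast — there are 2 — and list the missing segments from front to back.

Voiceless: /p/ (bilabial), /t̪/ (dental), /t/ (alveolar), /ʈ/ (retroflex), /k/ (velar).
Voiced: /d̪/ (dental), /d/ (alveolar), /ɡ/ (velar).
Gaps, from front to back: bilabial lacks voiced (/b/); retroflex lacks voiced (/ɖ/).

/b/, /ɖ/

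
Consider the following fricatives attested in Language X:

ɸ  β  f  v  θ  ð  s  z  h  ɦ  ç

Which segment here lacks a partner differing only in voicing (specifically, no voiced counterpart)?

Bilabial: /ɸ/ ~ /β/
Labiodental: /f/ ~ /v/
Dental: /θ/ ~ /ð/
Alveolar: /s/ ~ /z/
Glottal: /h/ ~ /ɦ/
Palatal: only /ç/ (voiceless); no voiced partner.
So /ç/ is the unpaired segment.

/ç/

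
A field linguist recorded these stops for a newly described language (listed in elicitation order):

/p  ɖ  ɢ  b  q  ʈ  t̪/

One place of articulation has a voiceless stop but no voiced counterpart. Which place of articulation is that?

dental

bilabial: voiceless /p/, voiced /b/.
dental: voiceless /t̪/, voiced —.
retroflex: voiceless /ʈ/, voiced /ɖ/.
uvular: voiceless /q/, voiced /ɢ/.
Every place of articulation has a voiced member except dental, where /d̪/ would be expected.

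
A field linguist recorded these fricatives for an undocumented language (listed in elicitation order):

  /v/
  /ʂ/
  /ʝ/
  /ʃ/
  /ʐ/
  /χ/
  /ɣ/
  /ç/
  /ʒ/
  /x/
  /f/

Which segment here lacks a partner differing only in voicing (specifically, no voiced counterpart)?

Labiodental: /f/ ~ /v/
Postalveolar: /ʃ/ ~ /ʒ/
Retroflex: /ʂ/ ~ /ʐ/
Palatal: /ç/ ~ /ʝ/
Velar: /x/ ~ /ɣ/
Uvular: only /χ/ (voiceless); no voiced partner.
So /χ/ is the unpaired segment.

/χ/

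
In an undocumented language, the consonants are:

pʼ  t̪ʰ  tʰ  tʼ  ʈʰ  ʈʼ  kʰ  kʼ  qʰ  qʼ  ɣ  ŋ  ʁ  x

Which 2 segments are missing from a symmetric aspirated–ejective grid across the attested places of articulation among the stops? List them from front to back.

/pʰ/, /t̪ʼ/

place of articulation  aspirated  ejective
bilabial          —         pʼ      
dental            t̪ʰ       —       
alveolar          tʰ        tʼ      
retroflex         ʈʰ        ʈʼ      
velar             kʰ        kʼ      
uvular            qʰ        qʼ      
Gaps, from front to back: bilabial lacks aspirated (/pʰ/); dental lacks ejective (/t̪ʼ/).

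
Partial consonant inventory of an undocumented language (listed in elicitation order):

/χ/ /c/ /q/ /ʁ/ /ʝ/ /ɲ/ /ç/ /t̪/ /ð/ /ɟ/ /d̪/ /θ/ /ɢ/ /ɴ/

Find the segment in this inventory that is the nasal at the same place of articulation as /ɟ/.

/ɟ/ is a voiced palatal stop.
The nasal at the same place is a palatal nasal — in this inventory, /ɲ/.

/ɲ/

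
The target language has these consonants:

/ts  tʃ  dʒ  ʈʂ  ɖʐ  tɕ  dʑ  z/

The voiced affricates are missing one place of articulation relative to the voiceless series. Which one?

alveolar: voiceless /ts/, voiced —.
postalveolar: voiceless /tʃ/, voiced /dʒ/.
retroflex: voiceless /ʈʂ/, voiced /ɖʐ/.
alveolo-palatal: voiceless /tɕ/, voiced /dʑ/.
Every place of articulation has a voiced member except alveolar, where /dz/ would be expected.

alveolar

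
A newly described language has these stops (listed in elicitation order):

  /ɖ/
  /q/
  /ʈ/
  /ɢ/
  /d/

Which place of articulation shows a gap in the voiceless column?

alveolar: voiceless —, voiced /d/.
retroflex: voiceless /ʈ/, voiced /ɖ/.
uvular: voiceless /q/, voiced /ɢ/.
Every place of articulation has a voiceless member except alveolar, where /t/ would be expected.

alveolar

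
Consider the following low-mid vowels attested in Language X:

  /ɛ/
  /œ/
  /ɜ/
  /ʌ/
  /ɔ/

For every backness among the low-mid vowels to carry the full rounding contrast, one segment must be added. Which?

backness          unrounded  rounded 
front             ɛ         œ       
central           ɜ         —       
back              ʌ         ɔ       
The central row has no rounded member, so the gap is the central rounded vowel /ɞ/.

/ɞ/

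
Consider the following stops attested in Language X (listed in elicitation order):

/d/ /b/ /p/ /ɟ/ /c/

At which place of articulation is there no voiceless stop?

alveolar

place of articulation  voiceless  voiced  
bilabial          p         b       
alveolar          —         d       
palatal           c         ɟ       
Every place of articulation has a voiceless member except alveolar, where /t/ would be expected.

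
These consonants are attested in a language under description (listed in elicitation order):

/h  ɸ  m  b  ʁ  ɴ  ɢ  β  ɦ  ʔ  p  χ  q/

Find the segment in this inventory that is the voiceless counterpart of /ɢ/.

/ɢ/ is a voiced uvular stop.
The voiceless counterpart is a voiceless uvular stop — in this inventory, /q/.

/q/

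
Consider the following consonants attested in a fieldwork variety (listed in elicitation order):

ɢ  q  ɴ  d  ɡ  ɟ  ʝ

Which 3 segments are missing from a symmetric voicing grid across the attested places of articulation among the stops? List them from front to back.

Voiceless: /q/ (uvular).
Voiced: /d/ (alveolar), /ɟ/ (palatal), /ɡ/ (velar), /ɢ/ (uvular).
Gaps, from front to back: alveolar lacks voiceless (/t/); palatal lacks voiceless (/c/); velar lacks voiceless (/k/).

/t/, /c/, /k/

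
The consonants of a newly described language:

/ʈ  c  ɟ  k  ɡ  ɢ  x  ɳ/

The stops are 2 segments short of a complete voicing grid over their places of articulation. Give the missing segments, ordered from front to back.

place of articulation  voiceless  voiced  
retroflex         ʈ         —       
palatal           c         ɟ       
velar             k         ɡ       
uvular            —         ɢ       
Gaps, from front to back: retroflex lacks voiced (/ɖ/); uvular lacks voiceless (/q/).

/ɖ/, /q/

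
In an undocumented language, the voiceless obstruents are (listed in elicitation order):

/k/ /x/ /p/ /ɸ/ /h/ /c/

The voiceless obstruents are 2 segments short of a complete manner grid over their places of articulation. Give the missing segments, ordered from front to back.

/ç/, /ʔ/

bilabial: stop /p/, fricative /ɸ/.
palatal: stop /c/, fricative —.
velar: stop /k/, fricative /x/.
glottal: stop —, fricative /h/.
Gaps, from front to back: palatal lacks fricative (/ç/); glottal lacks stop (/ʔ/).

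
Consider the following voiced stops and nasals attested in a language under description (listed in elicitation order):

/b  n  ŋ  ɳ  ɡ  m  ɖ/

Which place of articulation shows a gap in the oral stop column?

alveolar

Oral stop: /b/ (bilabial), /ɖ/ (retroflex), /ɡ/ (velar).
Nasal: /m/ (bilabial), /n/ (alveolar), /ɳ/ (retroflex), /ŋ/ (velar).
Every place of articulation has an oral stop member except alveolar, where /d/ would be expected.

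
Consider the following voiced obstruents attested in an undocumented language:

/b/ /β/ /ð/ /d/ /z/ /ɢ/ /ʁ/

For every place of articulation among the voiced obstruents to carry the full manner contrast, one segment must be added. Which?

Stop: /b/ (bilabial), /d/ (alveolar), /ɢ/ (uvular).
Fricative: /β/ (bilabial), /ð/ (dental), /z/ (alveolar), /ʁ/ (uvular).
The dental row has no stop member, so the gap is the dental stop /d̪/.

/d̪/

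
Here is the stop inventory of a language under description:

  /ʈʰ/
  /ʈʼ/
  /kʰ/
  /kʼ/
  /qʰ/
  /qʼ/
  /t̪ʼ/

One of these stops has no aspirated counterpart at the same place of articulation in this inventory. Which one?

/t̪ʼ/

Retroflex: /ʈʰ/ ~ /ʈʼ/
Velar: /kʰ/ ~ /kʼ/
Uvular: /qʰ/ ~ /qʼ/
Dental: only /t̪ʼ/ (ejective); no aspirated partner.
So /t̪ʼ/ is the unpaired segment.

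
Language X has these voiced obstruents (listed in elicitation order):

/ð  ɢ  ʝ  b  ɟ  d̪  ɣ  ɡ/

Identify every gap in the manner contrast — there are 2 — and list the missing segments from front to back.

/β/, /ʁ/

Stop: /b/ (bilabial), /d̪/ (dental), /ɟ/ (palatal), /ɡ/ (velar), /ɢ/ (uvular).
Fricative: /ð/ (dental), /ʝ/ (palatal), /ɣ/ (velar).
Gaps, from front to back: bilabial lacks fricative (/β/); uvular lacks fricative (/ʁ/).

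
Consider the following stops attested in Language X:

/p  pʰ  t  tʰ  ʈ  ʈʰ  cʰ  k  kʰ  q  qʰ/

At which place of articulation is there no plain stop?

palatal

place of articulation  plain     aspirated
bilabial          p         pʰ      
alveolar          t         tʰ      
retroflex         ʈ         ʈʰ      
palatal           —         cʰ      
velar             k         kʰ      
uvular            q         qʰ      
Every place of articulation has a plain member except palatal, where /c/ would be expected.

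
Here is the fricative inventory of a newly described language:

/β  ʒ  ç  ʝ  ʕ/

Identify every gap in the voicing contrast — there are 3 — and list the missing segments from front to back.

bilabial: voiceless —, voiced /β/.
postalveolar: voiceless —, voiced /ʒ/.
palatal: voiceless /ç/, voiced /ʝ/.
pharyngeal: voiceless —, voiced /ʕ/.
Gaps, from front to back: bilabial lacks voiceless (/ɸ/); postalveolar lacks voiceless (/ʃ/); pharyngeal lacks voiceless (/ħ/).

/ɸ/, /ʃ/, /ħ/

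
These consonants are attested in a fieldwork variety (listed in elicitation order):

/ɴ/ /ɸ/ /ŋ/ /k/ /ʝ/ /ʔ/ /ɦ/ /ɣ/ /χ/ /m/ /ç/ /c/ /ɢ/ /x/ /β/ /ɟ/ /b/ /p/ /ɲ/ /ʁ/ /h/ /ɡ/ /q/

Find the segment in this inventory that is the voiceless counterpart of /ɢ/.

/ɢ/ is a voiced uvular stop.
The voiceless counterpart is a voiceless uvular stop — in this inventory, /q/.

/q/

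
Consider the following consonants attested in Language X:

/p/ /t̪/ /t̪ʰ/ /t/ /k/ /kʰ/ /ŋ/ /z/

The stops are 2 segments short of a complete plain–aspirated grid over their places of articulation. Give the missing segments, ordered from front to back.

Plain: /p/ (bilabial), /t̪/ (dental), /t/ (alveolar), /k/ (velar).
Aspirated: /t̪ʰ/ (dental), /kʰ/ (velar).
Gaps, from front to back: bilabial lacks aspirated (/pʰ/); alveolar lacks aspirated (/tʰ/).

/pʰ/, /tʰ/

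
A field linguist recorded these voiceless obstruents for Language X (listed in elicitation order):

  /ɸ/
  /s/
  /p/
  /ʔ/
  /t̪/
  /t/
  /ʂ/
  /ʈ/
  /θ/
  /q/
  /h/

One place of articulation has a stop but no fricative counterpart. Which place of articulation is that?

bilabial: stop /p/, fricative /ɸ/.
dental: stop /t̪/, fricative /θ/.
alveolar: stop /t/, fricative /s/.
retroflex: stop /ʈ/, fricative /ʂ/.
uvular: stop /q/, fricative —.
glottal: stop /ʔ/, fricative /h/.
Every place of articulation has a fricative member except uvular, where /χ/ would be expected.

uvular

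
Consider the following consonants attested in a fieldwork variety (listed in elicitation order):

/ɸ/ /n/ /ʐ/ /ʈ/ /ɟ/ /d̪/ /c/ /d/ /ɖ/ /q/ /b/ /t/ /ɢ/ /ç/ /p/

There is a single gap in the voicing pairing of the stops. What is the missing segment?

/t̪/

Voiceless: /p/ (bilabial), /t/ (alveolar), /ʈ/ (retroflex), /c/ (palatal), /q/ (uvular).
Voiced: /b/ (bilabial), /d̪/ (dental), /d/ (alveolar), /ɖ/ (retroflex), /ɟ/ (palatal), /ɢ/ (uvular).
The dental row has no voiceless member, so the gap is the voiceless dental stop /t̪/.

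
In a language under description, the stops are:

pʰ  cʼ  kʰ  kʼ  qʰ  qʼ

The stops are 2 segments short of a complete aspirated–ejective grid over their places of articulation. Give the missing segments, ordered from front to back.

/pʼ/, /cʰ/

place of articulation  aspirated  ejective
bilabial          pʰ        —       
palatal           —         cʼ      
velar             kʰ        kʼ      
uvular            qʰ        qʼ      
Gaps, from front to back: bilabial lacks ejective (/pʼ/); palatal lacks aspirated (/cʰ/).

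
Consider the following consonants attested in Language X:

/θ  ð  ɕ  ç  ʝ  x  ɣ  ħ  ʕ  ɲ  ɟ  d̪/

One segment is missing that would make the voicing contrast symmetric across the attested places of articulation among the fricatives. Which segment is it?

/ʑ/

place of articulation  voiceless  voiced  
dental            θ         ð       
alveolo-palatal   ɕ         —       
palatal           ç         ʝ       
velar             x         ɣ       
pharyngeal        ħ         ʕ       
The alveolo-palatal row has no voiced member, so the gap is the voiced alveolo-palatal fricative /ʑ/.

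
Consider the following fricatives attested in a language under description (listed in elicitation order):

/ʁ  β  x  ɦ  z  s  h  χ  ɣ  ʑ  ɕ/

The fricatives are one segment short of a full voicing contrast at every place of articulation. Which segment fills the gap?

/ɸ/

bilabial: voiceless —, voiced /β/.
alveolar: voiceless /s/, voiced /z/.
alveolo-palatal: voiceless /ɕ/, voiced /ʑ/.
velar: voiceless /x/, voiced /ɣ/.
uvular: voiceless /χ/, voiced /ʁ/.
glottal: voiceless /h/, voiced /ɦ/.
The bilabial row has no voiceless member, so the gap is the voiceless bilabial fricative /ɸ/.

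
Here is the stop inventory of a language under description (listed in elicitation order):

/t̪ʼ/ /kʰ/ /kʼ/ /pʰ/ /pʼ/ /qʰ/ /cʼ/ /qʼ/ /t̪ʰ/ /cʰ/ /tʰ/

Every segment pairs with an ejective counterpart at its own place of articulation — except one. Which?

Bilabial: /pʰ/ ~ /pʼ/
Dental: /t̪ʰ/ ~ /t̪ʼ/
Palatal: /cʰ/ ~ /cʼ/
Velar: /kʰ/ ~ /kʼ/
Uvular: /qʰ/ ~ /qʼ/
Alveolar: only /tʰ/ (aspirated); no ejective partner.
So /tʰ/ is the unpaired segment.

/tʰ/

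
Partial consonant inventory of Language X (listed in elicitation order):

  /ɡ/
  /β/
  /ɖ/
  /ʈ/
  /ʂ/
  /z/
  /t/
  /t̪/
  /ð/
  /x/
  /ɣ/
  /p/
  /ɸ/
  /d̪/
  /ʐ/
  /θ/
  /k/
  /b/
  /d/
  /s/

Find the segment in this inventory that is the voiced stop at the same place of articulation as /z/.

/z/ is a voiced alveolar fricative.
The voiced stop at the same place is a voiced alveolar stop — in this inventory, /d/.

/d/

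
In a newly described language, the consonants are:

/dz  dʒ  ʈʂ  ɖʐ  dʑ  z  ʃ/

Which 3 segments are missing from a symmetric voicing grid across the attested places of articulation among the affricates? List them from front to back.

/ts/, /tʃ/, /tɕ/

alveolar: voiceless —, voiced /dz/.
postalveolar: voiceless —, voiced /dʒ/.
retroflex: voiceless /ʈʂ/, voiced /ɖʐ/.
alveolo-palatal: voiceless —, voiced /dʑ/.
Gaps, from front to back: alveolar lacks voiceless (/ts/); postalveolar lacks voiceless (/tʃ/); alveolo-palatal lacks voiceless (/tɕ/).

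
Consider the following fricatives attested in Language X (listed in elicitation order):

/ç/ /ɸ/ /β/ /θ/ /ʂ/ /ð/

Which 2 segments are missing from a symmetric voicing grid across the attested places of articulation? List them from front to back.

/ʐ/, /ʝ/

place of articulation  voiceless  voiced  
bilabial          ɸ         β       
dental            θ         ð       
retroflex         ʂ         —       
palatal           ç         —       
Gaps, from front to back: retroflex lacks voiced (/ʐ/); palatal lacks voiced (/ʝ/).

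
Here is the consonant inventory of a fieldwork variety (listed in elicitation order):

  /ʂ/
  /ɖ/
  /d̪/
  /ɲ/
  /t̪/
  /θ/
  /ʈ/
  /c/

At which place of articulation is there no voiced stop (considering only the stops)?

dental: voiceless /t̪/, voiced /d̪/.
retroflex: voiceless /ʈ/, voiced /ɖ/.
palatal: voiceless /c/, voiced —.
Every place of articulation has a voiced member except palatal, where /ɟ/ would be expected.

palatal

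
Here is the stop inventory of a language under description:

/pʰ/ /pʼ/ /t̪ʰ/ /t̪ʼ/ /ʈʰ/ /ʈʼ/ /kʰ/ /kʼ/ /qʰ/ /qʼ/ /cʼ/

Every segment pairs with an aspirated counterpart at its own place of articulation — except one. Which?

/cʼ/

Bilabial: /pʰ/ ~ /pʼ/
Dental: /t̪ʰ/ ~ /t̪ʼ/
Retroflex: /ʈʰ/ ~ /ʈʼ/
Velar: /kʰ/ ~ /kʼ/
Uvular: /qʰ/ ~ /qʼ/
Palatal: only /cʼ/ (ejective); no aspirated partner.
So /cʼ/ is the unpaired segment.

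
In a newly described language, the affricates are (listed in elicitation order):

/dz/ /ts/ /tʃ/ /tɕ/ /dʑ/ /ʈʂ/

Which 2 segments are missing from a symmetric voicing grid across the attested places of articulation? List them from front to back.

place of articulation  voiceless  voiced  
alveolar          ts        dz      
postalveolar      tʃ        —       
retroflex         ʈʂ        —       
alveolo-palatal   tɕ        dʑ      
Gaps, from front to back: postalveolar lacks voiced (/dʒ/); retroflex lacks voiced (/ɖʐ/).

/dʒ/, /ɖʐ/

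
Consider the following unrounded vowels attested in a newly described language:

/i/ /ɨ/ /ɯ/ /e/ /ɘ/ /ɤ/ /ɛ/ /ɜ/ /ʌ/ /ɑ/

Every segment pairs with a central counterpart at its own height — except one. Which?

High: /i/ ~ /ɨ/ ~ /ɯ/
High-mid: /e/ ~ /ɘ/ ~ /ɤ/
Low-mid: /ɛ/ ~ /ɜ/ ~ /ʌ/
Low: only /ɑ/ (back); no central partner.
So /ɑ/ is the unpaired segment.

/ɑ/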